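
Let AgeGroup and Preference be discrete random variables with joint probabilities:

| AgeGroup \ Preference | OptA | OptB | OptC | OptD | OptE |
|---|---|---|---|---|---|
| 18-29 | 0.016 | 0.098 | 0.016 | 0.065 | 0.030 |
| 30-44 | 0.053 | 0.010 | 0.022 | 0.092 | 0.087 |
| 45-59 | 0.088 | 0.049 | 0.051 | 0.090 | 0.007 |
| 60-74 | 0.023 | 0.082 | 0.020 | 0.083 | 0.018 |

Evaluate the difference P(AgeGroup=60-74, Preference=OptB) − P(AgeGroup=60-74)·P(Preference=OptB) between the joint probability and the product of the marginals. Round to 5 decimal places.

0.02799

P(AgeGroup=60-74) = 0.023 + 0.082 + 0.020 + 0.083 + 0.018 = 0.226.
P(Preference=OptB) = 0.098 + 0.010 + 0.049 + 0.082 = 0.239.
P(AgeGroup=60-74, Preference=OptB) − P(AgeGroup=60-74)P(Preference=OptB) = 0.082 − 0.226×0.239 = 0.02799.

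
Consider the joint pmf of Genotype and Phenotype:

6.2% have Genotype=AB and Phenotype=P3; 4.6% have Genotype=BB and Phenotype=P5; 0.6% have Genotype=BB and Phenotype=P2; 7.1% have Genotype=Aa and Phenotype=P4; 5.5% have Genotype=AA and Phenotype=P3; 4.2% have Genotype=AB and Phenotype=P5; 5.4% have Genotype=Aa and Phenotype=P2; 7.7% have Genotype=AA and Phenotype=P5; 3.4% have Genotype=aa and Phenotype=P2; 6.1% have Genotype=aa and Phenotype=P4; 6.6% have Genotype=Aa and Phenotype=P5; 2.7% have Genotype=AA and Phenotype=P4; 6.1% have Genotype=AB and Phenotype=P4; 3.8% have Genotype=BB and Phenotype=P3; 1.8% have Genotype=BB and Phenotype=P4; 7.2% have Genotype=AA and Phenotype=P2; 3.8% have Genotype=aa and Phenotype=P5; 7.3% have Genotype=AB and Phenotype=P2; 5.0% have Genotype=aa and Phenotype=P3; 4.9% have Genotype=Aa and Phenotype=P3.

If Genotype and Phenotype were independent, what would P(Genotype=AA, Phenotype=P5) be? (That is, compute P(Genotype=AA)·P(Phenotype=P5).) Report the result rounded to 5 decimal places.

0.06214

P(Genotype=AA) = 0.072 + 0.055 + 0.027 + 0.077 = 0.231.
P(Phenotype=P5) = 0.077 + 0.066 + 0.038 + 0.042 + 0.046 = 0.269.
Product: 0.231 × 0.269 = 0.06214.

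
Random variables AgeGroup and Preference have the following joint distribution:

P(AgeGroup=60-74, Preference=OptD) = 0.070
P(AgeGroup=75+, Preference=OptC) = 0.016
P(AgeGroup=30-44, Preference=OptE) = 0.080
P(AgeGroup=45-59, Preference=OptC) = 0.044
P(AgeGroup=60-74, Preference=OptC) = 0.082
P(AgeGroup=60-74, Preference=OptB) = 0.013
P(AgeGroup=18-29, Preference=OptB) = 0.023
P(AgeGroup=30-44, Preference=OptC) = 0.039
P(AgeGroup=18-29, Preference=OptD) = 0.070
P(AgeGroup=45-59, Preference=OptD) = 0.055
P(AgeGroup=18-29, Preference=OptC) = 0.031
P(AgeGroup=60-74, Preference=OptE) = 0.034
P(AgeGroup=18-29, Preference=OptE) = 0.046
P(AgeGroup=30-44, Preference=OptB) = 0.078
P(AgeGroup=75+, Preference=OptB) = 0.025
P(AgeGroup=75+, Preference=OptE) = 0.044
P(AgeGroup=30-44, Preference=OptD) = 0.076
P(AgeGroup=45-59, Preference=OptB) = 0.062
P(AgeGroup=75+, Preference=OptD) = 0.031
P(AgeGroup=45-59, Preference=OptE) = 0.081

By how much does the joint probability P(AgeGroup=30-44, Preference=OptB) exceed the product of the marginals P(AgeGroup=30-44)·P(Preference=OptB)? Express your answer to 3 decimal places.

P(AgeGroup=30-44) = 0.078 + 0.039 + 0.076 + 0.080 = 0.273.
P(Preference=OptB) = 0.023 + 0.078 + 0.062 + 0.013 + 0.025 = 0.201.
P(AgeGroup=30-44, Preference=OptB) − P(AgeGroup=30-44)P(Preference=OptB) = 0.078 − 0.273×0.201 = 0.023.

0.023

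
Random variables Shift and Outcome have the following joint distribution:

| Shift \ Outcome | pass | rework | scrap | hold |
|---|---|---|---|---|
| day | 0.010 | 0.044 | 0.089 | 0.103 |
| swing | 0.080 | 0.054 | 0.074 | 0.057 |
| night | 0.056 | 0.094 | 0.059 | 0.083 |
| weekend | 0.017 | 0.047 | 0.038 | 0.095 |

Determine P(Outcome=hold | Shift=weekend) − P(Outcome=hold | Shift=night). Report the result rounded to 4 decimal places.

0.1980

P(Shift=weekend) = 0.017 + 0.047 + 0.038 + 0.095 = 0.197; P(Outcome=hold | Shift=weekend) = 0.095/0.197 = 0.48223.
P(Shift=night) = 0.056 + 0.094 + 0.059 + 0.083 = 0.292; P(Outcome=hold | Shift=night) = 0.083/0.292 = 0.28425.
Difference = 0.1980.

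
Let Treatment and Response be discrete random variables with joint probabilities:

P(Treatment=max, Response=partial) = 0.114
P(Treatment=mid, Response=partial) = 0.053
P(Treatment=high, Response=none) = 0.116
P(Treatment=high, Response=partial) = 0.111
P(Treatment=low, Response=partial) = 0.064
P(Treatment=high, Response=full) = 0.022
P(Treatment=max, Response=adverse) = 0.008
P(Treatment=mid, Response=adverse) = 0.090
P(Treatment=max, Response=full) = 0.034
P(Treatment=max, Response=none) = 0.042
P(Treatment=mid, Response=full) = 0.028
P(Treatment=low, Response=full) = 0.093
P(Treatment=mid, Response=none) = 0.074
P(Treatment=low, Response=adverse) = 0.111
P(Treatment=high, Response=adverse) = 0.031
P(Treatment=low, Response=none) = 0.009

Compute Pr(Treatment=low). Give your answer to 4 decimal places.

0.2770

P(Treatment=low) = 0.009 + 0.064 + 0.093 + 0.111 = 0.277.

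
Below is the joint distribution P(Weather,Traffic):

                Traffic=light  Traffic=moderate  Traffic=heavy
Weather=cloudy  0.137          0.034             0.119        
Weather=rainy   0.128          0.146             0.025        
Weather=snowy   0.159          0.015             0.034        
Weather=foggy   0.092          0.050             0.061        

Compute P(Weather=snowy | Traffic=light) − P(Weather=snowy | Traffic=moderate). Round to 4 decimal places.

P(Traffic=light) = 0.137 + 0.128 + 0.159 + 0.092 = 0.516; P(Weather=snowy | Traffic=light) = 0.159/0.516 = 0.30814.
P(Traffic=moderate) = 0.034 + 0.146 + 0.015 + 0.050 = 0.245; P(Weather=snowy | Traffic=moderate) = 0.015/0.245 = 0.06122.
Difference = 0.2469.

0.2469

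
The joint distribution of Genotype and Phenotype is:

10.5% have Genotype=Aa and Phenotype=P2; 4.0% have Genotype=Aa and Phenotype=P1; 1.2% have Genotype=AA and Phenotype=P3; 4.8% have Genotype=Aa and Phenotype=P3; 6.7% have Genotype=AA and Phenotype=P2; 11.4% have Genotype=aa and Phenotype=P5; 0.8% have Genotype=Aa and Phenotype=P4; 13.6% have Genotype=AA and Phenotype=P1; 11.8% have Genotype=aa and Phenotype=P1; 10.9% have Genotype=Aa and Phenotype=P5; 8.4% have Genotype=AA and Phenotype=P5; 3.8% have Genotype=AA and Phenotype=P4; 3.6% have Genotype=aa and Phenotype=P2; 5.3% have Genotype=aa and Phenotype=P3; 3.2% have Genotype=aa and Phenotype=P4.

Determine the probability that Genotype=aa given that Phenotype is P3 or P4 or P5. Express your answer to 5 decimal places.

0.39960

P(Phenotype=P3) = 0.012 + 0.048 + 0.053 = 0.113.
P(Phenotype=P4) = 0.038 + 0.008 + 0.032 = 0.078.
P(Phenotype=P5) = 0.084 + 0.109 + 0.114 = 0.307.
P(Phenotype ∈ {P3, P4, P5}) = 0.113 + 0.078 + 0.307 = 0.498; P(Genotype=aa, Phenotype ∈ {P3, P4, P5}) = 0.053 + 0.032 + 0.114 = 0.199.
P(Genotype=aa | Phenotype ∈ {P3, P4, P5}) = 0.199/0.498 = 0.39960.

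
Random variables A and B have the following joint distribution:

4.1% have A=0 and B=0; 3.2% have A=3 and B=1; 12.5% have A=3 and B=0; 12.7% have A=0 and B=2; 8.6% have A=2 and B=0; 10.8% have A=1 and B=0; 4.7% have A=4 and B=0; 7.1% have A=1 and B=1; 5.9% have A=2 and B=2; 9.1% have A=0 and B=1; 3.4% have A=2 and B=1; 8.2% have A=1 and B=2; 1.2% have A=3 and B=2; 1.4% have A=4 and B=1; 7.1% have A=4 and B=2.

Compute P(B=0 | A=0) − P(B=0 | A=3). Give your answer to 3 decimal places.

-0.581

P(A=0) = 0.041 + 0.091 + 0.127 = 0.259; P(B=0 | A=0) = 0.041/0.259 = 0.1583.
P(A=3) = 0.125 + 0.032 + 0.012 = 0.169; P(B=0 | A=3) = 0.125/0.169 = 0.7396.
Difference = -0.581.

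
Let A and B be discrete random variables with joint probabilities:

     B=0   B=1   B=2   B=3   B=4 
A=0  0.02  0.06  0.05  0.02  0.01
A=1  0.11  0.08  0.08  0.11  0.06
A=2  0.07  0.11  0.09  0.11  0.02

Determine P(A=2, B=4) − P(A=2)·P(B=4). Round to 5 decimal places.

P(A=2) = 0.07 + 0.11 + 0.09 + 0.11 + 0.02 = 0.40.
P(B=4) = 0.01 + 0.06 + 0.02 = 0.09.
P(A=2, B=4) − P(A=2)P(B=4) = 0.02 − 0.40×0.09 = -0.01600.

-0.01600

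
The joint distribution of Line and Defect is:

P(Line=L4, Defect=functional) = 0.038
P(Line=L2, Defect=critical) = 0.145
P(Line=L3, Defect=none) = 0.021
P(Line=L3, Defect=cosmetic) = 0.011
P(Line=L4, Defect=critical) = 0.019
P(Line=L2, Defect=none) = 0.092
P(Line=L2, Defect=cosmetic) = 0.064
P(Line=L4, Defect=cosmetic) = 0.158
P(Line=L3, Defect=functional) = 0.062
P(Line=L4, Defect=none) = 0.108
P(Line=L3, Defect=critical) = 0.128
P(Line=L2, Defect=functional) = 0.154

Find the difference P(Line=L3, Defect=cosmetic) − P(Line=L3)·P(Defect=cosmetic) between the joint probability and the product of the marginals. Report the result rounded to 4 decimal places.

-0.0407

P(Line=L3) = 0.021 + 0.011 + 0.062 + 0.128 = 0.222.
P(Defect=cosmetic) = 0.064 + 0.011 + 0.158 = 0.233.
P(Line=L3, Defect=cosmetic) − P(Line=L3)P(Defect=cosmetic) = 0.011 − 0.222×0.233 = -0.0407.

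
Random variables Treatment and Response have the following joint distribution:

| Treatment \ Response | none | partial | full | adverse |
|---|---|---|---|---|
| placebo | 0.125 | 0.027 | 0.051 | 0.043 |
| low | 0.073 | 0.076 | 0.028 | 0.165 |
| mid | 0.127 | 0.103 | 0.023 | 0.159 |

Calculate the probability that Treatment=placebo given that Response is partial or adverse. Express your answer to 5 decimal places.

P(Response=partial) = 0.027 + 0.076 + 0.103 = 0.206.
P(Response=adverse) = 0.043 + 0.165 + 0.159 = 0.367.
P(Response ∈ {partial, adverse}) = 0.206 + 0.367 = 0.573; P(Treatment=placebo, Response ∈ {partial, adverse}) = 0.027 + 0.043 = 0.070.
P(Treatment=placebo | Response ∈ {partial, adverse}) = 0.070/0.573 = 0.12216.

0.12216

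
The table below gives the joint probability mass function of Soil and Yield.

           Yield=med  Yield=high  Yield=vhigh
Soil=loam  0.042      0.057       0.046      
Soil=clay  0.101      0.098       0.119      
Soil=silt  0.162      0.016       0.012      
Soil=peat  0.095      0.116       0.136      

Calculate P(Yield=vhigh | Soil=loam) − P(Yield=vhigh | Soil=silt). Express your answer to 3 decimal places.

0.254

P(Soil=loam) = 0.042 + 0.057 + 0.046 = 0.145; P(Yield=vhigh | Soil=loam) = 0.046/0.145 = 0.3172.
P(Soil=silt) = 0.162 + 0.016 + 0.012 = 0.190; P(Yield=vhigh | Soil=silt) = 0.012/0.190 = 0.0632.
Difference = 0.254.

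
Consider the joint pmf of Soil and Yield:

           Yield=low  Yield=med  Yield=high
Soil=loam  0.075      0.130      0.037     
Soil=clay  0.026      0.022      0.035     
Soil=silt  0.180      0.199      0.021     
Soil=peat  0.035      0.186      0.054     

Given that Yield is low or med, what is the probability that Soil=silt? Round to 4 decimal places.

P(Yield=low) = 0.075 + 0.026 + 0.180 + 0.035 = 0.316.
P(Yield=med) = 0.130 + 0.022 + 0.199 + 0.186 = 0.537.
P(Yield ∈ {low, med}) = 0.316 + 0.537 = 0.853; P(Soil=silt, Yield ∈ {low, med}) = 0.180 + 0.199 = 0.379.
P(Soil=silt | Yield ∈ {low, med}) = 0.379/0.853 = 0.4443.

0.4443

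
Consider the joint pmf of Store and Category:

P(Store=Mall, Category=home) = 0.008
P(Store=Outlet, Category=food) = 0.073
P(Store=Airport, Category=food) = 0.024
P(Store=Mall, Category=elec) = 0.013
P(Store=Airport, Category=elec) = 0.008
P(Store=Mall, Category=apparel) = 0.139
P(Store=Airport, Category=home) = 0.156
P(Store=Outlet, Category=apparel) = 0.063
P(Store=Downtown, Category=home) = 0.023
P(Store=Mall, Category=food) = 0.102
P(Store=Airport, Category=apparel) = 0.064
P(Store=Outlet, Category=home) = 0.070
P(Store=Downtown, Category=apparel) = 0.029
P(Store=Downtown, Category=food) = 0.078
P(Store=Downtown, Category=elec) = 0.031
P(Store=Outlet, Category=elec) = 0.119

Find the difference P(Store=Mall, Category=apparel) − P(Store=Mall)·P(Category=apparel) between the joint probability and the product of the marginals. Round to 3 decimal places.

P(Store=Mall) = 0.102 + 0.139 + 0.013 + 0.008 = 0.262.
P(Category=apparel) = 0.029 + 0.139 + 0.064 + 0.063 = 0.295.
P(Store=Mall, Category=apparel) − P(Store=Mall)P(Category=apparel) = 0.139 − 0.262×0.295 = 0.062.

0.062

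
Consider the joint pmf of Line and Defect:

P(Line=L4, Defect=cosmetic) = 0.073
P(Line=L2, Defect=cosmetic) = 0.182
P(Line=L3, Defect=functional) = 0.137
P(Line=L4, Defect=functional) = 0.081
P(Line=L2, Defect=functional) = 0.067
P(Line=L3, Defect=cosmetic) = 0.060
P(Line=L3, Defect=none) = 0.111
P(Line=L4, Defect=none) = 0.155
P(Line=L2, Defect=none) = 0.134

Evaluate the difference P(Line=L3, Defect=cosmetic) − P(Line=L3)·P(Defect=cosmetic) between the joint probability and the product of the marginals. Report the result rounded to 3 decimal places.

P(Line=L3) = 0.111 + 0.060 + 0.137 = 0.308.
P(Defect=cosmetic) = 0.182 + 0.060 + 0.073 = 0.315.
P(Line=L3, Defect=cosmetic) − P(Line=L3)P(Defect=cosmetic) = 0.060 − 0.308×0.315 = -0.037.

-0.037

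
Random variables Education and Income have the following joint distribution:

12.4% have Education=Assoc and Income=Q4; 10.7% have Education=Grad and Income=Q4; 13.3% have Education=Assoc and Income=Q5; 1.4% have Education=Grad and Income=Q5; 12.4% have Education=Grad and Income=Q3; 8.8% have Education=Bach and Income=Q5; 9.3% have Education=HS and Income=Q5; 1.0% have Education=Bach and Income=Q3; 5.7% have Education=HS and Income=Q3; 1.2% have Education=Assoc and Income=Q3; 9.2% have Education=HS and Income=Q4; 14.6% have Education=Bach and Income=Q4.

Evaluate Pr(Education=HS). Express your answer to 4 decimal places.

0.2420

P(Education=HS) = 0.057 + 0.092 + 0.093 = 0.242.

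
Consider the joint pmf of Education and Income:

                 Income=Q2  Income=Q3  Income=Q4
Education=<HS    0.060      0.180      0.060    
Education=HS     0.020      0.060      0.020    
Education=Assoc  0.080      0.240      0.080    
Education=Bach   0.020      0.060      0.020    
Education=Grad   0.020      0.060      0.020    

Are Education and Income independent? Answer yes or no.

yes

Every cell satisfies P(Education,Income) = P(Education)·P(Income). For instance P(Education=Assoc) = 0.400, P(Income=Q4) = 0.200, and 0.400×0.200 = 0.080 matches the joint entry. So Education and Income are independent.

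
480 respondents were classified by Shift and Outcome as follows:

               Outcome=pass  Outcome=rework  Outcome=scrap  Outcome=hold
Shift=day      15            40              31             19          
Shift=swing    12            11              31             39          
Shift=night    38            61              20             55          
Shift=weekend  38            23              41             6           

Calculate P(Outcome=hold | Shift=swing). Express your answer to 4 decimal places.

Total with Shift=swing: 12 + 11 + 31 + 39 = 93.
P(Outcome=hold | Shift=swing) = 39/93 = 0.4194.

0.4194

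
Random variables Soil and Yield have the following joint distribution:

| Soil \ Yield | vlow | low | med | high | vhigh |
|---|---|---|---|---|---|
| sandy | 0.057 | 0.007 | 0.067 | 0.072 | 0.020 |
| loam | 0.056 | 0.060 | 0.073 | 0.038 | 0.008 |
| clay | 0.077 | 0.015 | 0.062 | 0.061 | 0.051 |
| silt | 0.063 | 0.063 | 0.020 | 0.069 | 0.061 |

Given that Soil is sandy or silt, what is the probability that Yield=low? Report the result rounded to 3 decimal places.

P(Soil=sandy) = 0.057 + 0.007 + 0.067 + 0.072 + 0.020 = 0.223.
P(Soil=silt) = 0.063 + 0.063 + 0.020 + 0.069 + 0.061 = 0.276.
P(Soil ∈ {sandy, silt}) = 0.223 + 0.276 = 0.499; P(Yield=low, Soil ∈ {sandy, silt}) = 0.007 + 0.063 = 0.070.
P(Yield=low | Soil ∈ {sandy, silt}) = 0.070/0.499 = 0.140.

0.140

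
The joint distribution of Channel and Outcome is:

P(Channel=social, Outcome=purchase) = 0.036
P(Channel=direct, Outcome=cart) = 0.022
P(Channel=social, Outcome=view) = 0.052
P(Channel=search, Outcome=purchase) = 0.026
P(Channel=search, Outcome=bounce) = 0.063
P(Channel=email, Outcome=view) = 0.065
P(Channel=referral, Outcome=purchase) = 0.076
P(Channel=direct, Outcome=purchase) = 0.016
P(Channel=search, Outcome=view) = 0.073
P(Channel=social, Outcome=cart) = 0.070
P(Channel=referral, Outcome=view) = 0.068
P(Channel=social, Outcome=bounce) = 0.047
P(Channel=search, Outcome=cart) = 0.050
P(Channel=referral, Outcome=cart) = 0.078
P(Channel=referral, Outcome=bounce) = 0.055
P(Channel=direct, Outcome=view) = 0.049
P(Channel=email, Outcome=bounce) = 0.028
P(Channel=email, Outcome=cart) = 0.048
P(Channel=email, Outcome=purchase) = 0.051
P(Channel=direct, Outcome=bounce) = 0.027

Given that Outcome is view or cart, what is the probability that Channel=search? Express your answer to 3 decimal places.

0.214

P(Outcome=view) = 0.065 + 0.073 + 0.052 + 0.049 + 0.068 = 0.307.
P(Outcome=cart) = 0.048 + 0.050 + 0.070 + 0.022 + 0.078 = 0.268.
P(Outcome ∈ {view, cart}) = 0.307 + 0.268 = 0.575; P(Channel=search, Outcome ∈ {view, cart}) = 0.073 + 0.050 = 0.123.
P(Channel=search | Outcome ∈ {view, cart}) = 0.123/0.575 = 0.214.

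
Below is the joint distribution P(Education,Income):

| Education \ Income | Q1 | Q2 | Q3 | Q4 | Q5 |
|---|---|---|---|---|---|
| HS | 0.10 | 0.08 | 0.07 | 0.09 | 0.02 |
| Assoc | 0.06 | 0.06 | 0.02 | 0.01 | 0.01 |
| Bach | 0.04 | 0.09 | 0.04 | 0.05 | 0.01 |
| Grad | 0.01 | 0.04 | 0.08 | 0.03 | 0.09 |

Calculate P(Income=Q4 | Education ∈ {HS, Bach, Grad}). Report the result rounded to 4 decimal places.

P(Education=HS) = 0.10 + 0.08 + 0.07 + 0.09 + 0.02 = 0.36.
P(Education=Bach) = 0.04 + 0.09 + 0.04 + 0.05 + 0.01 = 0.23.
P(Education=Grad) = 0.01 + 0.04 + 0.08 + 0.03 + 0.09 = 0.25.
P(Education ∈ {HS, Bach, Grad}) = 0.36 + 0.23 + 0.25 = 0.84; P(Income=Q4, Education ∈ {HS, Bach, Grad}) = 0.09 + 0.05 + 0.03 = 0.17.
P(Income=Q4 | Education ∈ {HS, Bach, Grad}) = 0.17/0.84 = 0.2024.

0.2024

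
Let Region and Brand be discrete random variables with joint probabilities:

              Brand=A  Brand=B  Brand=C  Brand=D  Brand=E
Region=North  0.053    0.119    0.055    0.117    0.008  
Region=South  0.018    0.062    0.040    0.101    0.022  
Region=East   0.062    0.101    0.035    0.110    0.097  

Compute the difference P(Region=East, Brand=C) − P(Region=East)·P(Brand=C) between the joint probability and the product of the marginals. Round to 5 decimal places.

P(Region=East) = 0.062 + 0.101 + 0.035 + 0.110 + 0.097 = 0.405.
P(Brand=C) = 0.055 + 0.040 + 0.035 = 0.130.
P(Region=East, Brand=C) − P(Region=East)P(Brand=C) = 0.035 − 0.405×0.130 = -0.01765.

-0.01765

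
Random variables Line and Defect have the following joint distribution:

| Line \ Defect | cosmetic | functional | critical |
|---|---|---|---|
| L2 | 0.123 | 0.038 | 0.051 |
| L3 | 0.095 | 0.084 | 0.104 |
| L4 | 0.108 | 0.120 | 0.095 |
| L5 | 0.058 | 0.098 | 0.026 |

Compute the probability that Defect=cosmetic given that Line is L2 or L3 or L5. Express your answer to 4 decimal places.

0.4077

P(Line=L2) = 0.123 + 0.038 + 0.051 = 0.212.
P(Line=L3) = 0.095 + 0.084 + 0.104 = 0.283.
P(Line=L5) = 0.058 + 0.098 + 0.026 = 0.182.
P(Line ∈ {L2, L3, L5}) = 0.212 + 0.283 + 0.182 = 0.677; P(Defect=cosmetic, Line ∈ {L2, L3, L5}) = 0.123 + 0.095 + 0.058 = 0.276.
P(Defect=cosmetic | Line ∈ {L2, L3, L5}) = 0.276/0.677 = 0.4077.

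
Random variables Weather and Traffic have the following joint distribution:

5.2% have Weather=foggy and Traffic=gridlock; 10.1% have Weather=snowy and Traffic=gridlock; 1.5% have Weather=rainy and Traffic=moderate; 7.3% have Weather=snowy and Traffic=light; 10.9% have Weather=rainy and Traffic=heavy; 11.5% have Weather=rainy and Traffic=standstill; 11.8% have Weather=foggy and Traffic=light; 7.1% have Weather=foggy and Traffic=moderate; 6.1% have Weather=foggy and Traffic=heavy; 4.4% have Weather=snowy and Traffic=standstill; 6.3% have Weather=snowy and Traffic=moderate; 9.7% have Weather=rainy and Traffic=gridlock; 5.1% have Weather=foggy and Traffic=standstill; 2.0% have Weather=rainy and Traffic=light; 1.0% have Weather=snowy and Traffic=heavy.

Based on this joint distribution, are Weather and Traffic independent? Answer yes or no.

P(Weather=rainy) = 0.356 and P(Traffic=light) = 0.211, so their product is 0.07512, but P(Weather=rainy, Traffic=light) = 0.020. Since these differ, Weather and Traffic are not independent.

no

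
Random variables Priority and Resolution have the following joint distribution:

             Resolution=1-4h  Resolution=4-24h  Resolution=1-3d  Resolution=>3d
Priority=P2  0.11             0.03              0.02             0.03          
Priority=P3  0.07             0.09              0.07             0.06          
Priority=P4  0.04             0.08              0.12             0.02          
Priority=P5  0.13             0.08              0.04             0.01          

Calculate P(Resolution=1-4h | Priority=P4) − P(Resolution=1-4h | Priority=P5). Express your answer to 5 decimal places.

-0.34615

P(Priority=P4) = 0.04 + 0.08 + 0.12 + 0.02 = 0.26; P(Resolution=1-4h | Priority=P4) = 0.04/0.26 = 0.153846.
P(Priority=P5) = 0.13 + 0.08 + 0.04 + 0.01 = 0.26; P(Resolution=1-4h | Priority=P5) = 0.13/0.26 = 0.500000.
Difference = -0.34615.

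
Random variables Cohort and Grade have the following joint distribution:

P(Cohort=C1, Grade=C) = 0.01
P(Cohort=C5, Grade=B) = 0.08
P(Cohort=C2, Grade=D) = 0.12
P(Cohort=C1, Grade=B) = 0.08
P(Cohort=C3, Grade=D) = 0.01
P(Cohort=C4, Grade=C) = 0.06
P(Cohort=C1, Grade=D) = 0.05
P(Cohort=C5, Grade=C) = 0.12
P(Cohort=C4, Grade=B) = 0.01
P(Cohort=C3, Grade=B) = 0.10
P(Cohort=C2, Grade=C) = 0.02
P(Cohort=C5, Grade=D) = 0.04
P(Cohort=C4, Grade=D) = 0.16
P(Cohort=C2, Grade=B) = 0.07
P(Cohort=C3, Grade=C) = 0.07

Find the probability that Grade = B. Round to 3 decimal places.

P(Grade=B) = 0.08 + 0.07 + 0.10 + 0.01 + 0.08 = 0.34.

0.340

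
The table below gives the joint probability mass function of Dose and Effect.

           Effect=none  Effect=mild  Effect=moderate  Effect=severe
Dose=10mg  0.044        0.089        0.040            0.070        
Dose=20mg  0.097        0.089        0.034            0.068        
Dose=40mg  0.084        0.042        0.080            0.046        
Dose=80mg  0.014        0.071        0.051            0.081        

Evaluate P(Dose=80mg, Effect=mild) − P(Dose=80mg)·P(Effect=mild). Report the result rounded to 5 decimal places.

P(Dose=80mg) = 0.014 + 0.071 + 0.051 + 0.081 = 0.217.
P(Effect=mild) = 0.089 + 0.089 + 0.042 + 0.071 = 0.291.
P(Dose=80mg, Effect=mild) − P(Dose=80mg)P(Effect=mild) = 0.071 − 0.217×0.291 = 0.00785.

0.00785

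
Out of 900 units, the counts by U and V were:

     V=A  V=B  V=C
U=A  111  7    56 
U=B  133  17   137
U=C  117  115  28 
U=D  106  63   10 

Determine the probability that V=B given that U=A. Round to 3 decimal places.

0.040

Total with U=A: 111 + 7 + 56 = 174.
P(V=B | U=A) = 7/174 = 0.040.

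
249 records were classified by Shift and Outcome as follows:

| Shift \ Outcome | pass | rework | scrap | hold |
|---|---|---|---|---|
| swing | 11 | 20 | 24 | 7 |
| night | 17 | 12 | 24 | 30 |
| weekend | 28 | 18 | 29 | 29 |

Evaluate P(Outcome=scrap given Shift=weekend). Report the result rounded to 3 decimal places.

0.279

Total with Shift=weekend: 28 + 18 + 29 + 29 = 104.
P(Outcome=scrap | Shift=weekend) = 29/104 = 0.279.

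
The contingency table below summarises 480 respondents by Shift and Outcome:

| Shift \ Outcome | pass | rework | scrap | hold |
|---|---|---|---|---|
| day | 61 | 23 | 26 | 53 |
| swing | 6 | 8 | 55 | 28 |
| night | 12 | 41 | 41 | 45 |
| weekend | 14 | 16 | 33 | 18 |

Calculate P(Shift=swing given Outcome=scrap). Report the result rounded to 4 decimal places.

0.3548

Total with Outcome=scrap: 26 + 55 + 41 + 33 = 155.
P(Shift=swing | Outcome=scrap) = 55/155 = 0.3548.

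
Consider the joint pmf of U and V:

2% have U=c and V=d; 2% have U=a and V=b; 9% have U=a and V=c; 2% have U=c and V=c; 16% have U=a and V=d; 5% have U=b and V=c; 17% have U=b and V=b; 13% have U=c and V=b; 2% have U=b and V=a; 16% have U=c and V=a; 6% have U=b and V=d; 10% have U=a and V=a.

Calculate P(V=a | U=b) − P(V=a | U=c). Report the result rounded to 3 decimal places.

P(U=b) = 0.02 + 0.17 + 0.05 + 0.06 = 0.30; P(V=a | U=b) = 0.02/0.30 = 0.0667.
P(U=c) = 0.16 + 0.13 + 0.02 + 0.02 = 0.33; P(V=a | U=c) = 0.16/0.33 = 0.4848.
Difference = -0.418.

-0.418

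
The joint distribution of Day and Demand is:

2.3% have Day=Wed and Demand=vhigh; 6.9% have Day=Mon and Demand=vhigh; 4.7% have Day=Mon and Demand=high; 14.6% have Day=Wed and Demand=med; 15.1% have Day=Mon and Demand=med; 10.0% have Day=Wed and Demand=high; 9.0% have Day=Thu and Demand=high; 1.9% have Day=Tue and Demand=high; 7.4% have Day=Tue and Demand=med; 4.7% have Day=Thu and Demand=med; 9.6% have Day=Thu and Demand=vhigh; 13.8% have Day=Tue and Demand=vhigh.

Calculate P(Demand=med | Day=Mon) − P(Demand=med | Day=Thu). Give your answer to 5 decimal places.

P(Day=Mon) = 0.151 + 0.047 + 0.069 = 0.267; P(Demand=med | Day=Mon) = 0.151/0.267 = 0.565543.
P(Day=Thu) = 0.047 + 0.090 + 0.096 = 0.233; P(Demand=med | Day=Thu) = 0.047/0.233 = 0.201717.
Difference = 0.36383.

0.36383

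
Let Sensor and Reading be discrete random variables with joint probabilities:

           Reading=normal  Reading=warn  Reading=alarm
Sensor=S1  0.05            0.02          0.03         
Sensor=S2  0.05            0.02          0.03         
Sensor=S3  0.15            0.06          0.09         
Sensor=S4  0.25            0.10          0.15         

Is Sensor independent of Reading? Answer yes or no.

yes

Every cell satisfies P(Sensor,Reading) = P(Sensor)·P(Reading). For instance P(Sensor=S3) = 0.30, P(Reading=warn) = 0.20, and 0.30×0.20 = 0.06 matches the joint entry. So Sensor and Reading are independent.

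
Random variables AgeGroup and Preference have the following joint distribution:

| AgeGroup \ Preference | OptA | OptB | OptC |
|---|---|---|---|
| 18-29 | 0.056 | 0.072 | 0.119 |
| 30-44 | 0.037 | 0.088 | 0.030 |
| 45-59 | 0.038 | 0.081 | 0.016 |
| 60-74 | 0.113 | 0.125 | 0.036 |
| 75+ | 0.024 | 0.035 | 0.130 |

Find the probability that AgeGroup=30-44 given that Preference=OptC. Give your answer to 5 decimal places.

0.09063

P(Preference=OptC) = 0.119 + 0.030 + 0.016 + 0.036 + 0.130 = 0.331.
P(AgeGroup=30-44 | Preference=OptC) = 0.030/0.331 = 0.09063.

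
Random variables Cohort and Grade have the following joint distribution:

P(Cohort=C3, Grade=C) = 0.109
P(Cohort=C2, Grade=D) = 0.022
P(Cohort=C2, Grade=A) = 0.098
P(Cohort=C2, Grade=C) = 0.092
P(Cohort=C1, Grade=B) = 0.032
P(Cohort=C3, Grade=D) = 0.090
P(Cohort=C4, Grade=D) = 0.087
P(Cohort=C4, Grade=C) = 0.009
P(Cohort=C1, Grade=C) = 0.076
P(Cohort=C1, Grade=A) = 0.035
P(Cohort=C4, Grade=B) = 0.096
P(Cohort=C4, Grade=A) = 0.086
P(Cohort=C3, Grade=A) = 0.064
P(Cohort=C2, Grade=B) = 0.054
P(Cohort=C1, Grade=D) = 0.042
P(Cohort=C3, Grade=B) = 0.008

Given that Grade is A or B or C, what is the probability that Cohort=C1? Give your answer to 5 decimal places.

0.18841

P(Grade=A) = 0.035 + 0.098 + 0.064 + 0.086 = 0.283.
P(Grade=B) = 0.032 + 0.054 + 0.008 + 0.096 = 0.190.
P(Grade=C) = 0.076 + 0.092 + 0.109 + 0.009 = 0.286.
P(Grade ∈ {A, B, C}) = 0.283 + 0.190 + 0.286 = 0.759; P(Cohort=C1, Grade ∈ {A, B, C}) = 0.035 + 0.032 + 0.076 = 0.143.
P(Cohort=C1 | Grade ∈ {A, B, C}) = 0.143/0.759 = 0.18841.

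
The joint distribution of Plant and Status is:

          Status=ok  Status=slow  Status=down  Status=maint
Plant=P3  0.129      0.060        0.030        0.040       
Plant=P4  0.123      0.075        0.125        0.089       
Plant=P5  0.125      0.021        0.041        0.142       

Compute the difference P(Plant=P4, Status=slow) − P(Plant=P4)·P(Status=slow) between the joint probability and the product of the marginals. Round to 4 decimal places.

0.0107

P(Plant=P4) = 0.123 + 0.075 + 0.125 + 0.089 = 0.412.
P(Status=slow) = 0.060 + 0.075 + 0.021 = 0.156.
P(Plant=P4, Status=slow) − P(Plant=P4)P(Status=slow) = 0.075 − 0.412×0.156 = 0.0107.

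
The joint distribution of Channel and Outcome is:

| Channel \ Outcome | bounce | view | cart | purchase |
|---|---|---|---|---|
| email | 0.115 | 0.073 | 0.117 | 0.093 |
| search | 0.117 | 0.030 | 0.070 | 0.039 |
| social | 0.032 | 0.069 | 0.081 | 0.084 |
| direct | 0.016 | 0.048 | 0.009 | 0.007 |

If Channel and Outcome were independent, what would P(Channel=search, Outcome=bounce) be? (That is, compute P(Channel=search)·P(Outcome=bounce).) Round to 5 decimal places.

P(Channel=search) = 0.117 + 0.030 + 0.070 + 0.039 = 0.256.
P(Outcome=bounce) = 0.115 + 0.117 + 0.032 + 0.016 = 0.280.
Product: 0.256 × 0.280 = 0.07168.

0.07168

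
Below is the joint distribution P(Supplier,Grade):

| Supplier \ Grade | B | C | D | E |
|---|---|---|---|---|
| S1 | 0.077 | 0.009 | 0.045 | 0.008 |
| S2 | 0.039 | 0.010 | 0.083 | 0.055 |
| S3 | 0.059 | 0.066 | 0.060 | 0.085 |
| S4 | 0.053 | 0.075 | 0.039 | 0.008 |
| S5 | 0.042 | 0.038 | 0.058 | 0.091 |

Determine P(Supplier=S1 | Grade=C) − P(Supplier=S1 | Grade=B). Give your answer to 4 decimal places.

-0.2397

P(Grade=C) = 0.009 + 0.010 + 0.066 + 0.075 + 0.038 = 0.198; P(Supplier=S1 | Grade=C) = 0.009/0.198 = 0.04545.
P(Grade=B) = 0.077 + 0.039 + 0.059 + 0.053 + 0.042 = 0.270; P(Supplier=S1 | Grade=B) = 0.077/0.270 = 0.28519.
Difference = -0.2397.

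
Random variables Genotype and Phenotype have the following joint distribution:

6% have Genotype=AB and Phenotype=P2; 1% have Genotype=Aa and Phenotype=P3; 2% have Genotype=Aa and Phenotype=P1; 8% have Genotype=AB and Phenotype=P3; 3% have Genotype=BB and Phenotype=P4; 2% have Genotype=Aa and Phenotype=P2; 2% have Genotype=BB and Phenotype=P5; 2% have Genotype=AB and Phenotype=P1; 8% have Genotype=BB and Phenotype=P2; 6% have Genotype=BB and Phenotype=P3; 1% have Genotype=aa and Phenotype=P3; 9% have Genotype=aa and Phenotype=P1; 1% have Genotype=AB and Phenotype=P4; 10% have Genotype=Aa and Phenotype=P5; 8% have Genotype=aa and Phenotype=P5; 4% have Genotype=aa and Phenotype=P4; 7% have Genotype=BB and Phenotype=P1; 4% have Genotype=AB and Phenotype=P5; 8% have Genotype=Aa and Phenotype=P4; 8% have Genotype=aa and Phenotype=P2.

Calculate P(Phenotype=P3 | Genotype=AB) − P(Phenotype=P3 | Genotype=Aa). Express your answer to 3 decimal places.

0.337

P(Genotype=AB) = 0.02 + 0.06 + 0.08 + 0.01 + 0.04 = 0.21; P(Phenotype=P3 | Genotype=AB) = 0.08/0.21 = 0.3810.
P(Genotype=Aa) = 0.02 + 0.02 + 0.01 + 0.08 + 0.10 = 0.23; P(Phenotype=P3 | Genotype=Aa) = 0.01/0.23 = 0.0435.
Difference = 0.337.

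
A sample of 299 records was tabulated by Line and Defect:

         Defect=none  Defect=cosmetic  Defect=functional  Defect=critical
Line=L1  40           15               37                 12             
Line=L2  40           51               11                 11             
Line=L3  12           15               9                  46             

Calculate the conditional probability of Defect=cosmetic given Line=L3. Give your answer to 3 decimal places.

Total with Line=L3: 12 + 15 + 9 + 46 = 82.
P(Defect=cosmetic | Line=L3) = 15/82 = 0.183.

0.183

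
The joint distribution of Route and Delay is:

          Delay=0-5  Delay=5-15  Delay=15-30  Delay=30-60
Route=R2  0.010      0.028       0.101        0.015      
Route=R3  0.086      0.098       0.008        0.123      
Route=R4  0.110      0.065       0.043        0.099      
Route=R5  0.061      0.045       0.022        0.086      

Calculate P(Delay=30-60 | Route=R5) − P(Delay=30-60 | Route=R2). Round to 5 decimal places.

0.30447

P(Route=R5) = 0.061 + 0.045 + 0.022 + 0.086 = 0.214; P(Delay=30-60 | Route=R5) = 0.086/0.214 = 0.401869.
P(Route=R2) = 0.010 + 0.028 + 0.101 + 0.015 = 0.154; P(Delay=30-60 | Route=R2) = 0.015/0.154 = 0.097403.
Difference = 0.30447.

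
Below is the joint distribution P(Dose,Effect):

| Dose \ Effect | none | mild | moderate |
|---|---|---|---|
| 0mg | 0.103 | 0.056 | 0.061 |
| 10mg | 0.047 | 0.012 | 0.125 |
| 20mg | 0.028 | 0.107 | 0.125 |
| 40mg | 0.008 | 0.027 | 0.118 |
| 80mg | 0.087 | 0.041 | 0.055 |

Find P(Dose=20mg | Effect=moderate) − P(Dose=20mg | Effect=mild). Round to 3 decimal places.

P(Effect=moderate) = 0.061 + 0.125 + 0.125 + 0.118 + 0.055 = 0.484; P(Dose=20mg | Effect=moderate) = 0.125/0.484 = 0.2583.
P(Effect=mild) = 0.056 + 0.012 + 0.107 + 0.027 + 0.041 = 0.243; P(Dose=20mg | Effect=mild) = 0.107/0.243 = 0.4403.
Difference = -0.182.

-0.182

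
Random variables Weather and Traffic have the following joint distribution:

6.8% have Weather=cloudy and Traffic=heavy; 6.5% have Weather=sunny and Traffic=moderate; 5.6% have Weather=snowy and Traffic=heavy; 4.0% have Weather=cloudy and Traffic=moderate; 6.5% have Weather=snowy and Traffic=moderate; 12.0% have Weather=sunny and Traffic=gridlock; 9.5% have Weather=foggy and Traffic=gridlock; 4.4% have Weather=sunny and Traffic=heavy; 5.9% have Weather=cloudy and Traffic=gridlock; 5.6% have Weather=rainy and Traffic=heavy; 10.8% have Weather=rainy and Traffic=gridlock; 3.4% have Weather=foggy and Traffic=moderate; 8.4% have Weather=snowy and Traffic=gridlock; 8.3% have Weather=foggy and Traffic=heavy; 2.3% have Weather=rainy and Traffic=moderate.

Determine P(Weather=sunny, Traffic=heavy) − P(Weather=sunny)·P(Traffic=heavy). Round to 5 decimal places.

-0.02630

P(Weather=sunny) = 0.065 + 0.044 + 0.120 = 0.229.
P(Traffic=heavy) = 0.044 + 0.068 + 0.056 + 0.056 + 0.083 = 0.307.
P(Weather=sunny, Traffic=heavy) − P(Weather=sunny)P(Traffic=heavy) = 0.044 − 0.229×0.307 = -0.02630.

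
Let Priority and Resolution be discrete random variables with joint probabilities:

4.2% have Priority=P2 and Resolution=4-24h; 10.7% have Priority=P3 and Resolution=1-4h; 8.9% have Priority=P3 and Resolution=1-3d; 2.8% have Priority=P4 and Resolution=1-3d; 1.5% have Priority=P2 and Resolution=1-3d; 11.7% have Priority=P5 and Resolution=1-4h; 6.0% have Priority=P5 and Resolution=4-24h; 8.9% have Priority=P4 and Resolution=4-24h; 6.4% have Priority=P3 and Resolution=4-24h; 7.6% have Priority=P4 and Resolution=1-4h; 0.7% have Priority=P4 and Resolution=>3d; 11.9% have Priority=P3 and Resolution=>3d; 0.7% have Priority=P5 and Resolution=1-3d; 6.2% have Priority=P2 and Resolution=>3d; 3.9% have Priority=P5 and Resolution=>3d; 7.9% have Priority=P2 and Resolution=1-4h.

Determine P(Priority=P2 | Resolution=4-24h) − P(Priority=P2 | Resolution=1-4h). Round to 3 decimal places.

-0.044

P(Resolution=4-24h) = 0.042 + 0.064 + 0.089 + 0.060 = 0.255; P(Priority=P2 | Resolution=4-24h) = 0.042/0.255 = 0.1647.
P(Resolution=1-4h) = 0.079 + 0.107 + 0.076 + 0.117 = 0.379; P(Priority=P2 | Resolution=1-4h) = 0.079/0.379 = 0.2084.
Difference = -0.044.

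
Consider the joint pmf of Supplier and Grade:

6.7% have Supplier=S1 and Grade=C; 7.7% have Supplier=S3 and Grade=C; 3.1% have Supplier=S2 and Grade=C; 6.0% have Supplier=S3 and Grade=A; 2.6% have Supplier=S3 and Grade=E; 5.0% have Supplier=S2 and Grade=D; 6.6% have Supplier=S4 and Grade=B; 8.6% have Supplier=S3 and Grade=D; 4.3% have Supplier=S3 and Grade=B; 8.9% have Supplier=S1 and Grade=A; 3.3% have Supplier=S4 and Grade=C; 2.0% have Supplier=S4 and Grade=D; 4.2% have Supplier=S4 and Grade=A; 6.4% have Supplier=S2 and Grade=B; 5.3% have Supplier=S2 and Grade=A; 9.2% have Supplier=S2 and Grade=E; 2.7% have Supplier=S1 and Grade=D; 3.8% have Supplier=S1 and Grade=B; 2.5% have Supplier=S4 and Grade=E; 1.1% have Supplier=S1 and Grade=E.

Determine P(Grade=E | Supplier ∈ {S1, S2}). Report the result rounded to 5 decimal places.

P(Supplier=S1) = 0.089 + 0.038 + 0.067 + 0.027 + 0.011 = 0.232.
P(Supplier=S2) = 0.053 + 0.064 + 0.031 + 0.050 + 0.092 = 0.290.
P(Supplier ∈ {S1, S2}) = 0.232 + 0.290 = 0.522; P(Grade=E, Supplier ∈ {S1, S2}) = 0.011 + 0.092 = 0.103.
P(Grade=E | Supplier ∈ {S1, S2}) = 0.103/0.522 = 0.19732.

0.19732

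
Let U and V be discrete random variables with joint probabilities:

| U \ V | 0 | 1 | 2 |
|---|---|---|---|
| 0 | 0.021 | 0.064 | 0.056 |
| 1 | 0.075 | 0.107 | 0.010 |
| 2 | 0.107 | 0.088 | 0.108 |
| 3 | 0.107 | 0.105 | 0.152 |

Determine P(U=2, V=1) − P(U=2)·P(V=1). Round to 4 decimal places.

-0.0223

P(U=2) = 0.107 + 0.088 + 0.108 = 0.303.
P(V=1) = 0.064 + 0.107 + 0.088 + 0.105 = 0.364.
P(U=2, V=1) − P(U=2)P(V=1) = 0.088 − 0.303×0.364 = -0.0223.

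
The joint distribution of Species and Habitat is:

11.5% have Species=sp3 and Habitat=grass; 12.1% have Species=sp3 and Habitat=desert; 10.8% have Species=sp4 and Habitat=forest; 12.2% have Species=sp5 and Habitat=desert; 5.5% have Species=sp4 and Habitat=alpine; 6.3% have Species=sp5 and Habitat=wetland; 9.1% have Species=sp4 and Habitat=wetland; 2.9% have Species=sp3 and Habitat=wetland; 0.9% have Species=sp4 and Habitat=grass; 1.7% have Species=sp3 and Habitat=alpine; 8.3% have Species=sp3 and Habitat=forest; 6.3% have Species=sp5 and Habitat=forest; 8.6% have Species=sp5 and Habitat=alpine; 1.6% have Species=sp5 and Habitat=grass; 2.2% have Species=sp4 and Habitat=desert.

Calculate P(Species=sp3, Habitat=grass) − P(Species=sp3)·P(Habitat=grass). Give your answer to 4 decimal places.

0.0639

P(Species=sp3) = 0.083 + 0.115 + 0.029 + 0.121 + 0.017 = 0.365.
P(Habitat=grass) = 0.115 + 0.009 + 0.016 = 0.140.
P(Species=sp3, Habitat=grass) − P(Species=sp3)P(Habitat=grass) = 0.115 − 0.365×0.140 = 0.0639.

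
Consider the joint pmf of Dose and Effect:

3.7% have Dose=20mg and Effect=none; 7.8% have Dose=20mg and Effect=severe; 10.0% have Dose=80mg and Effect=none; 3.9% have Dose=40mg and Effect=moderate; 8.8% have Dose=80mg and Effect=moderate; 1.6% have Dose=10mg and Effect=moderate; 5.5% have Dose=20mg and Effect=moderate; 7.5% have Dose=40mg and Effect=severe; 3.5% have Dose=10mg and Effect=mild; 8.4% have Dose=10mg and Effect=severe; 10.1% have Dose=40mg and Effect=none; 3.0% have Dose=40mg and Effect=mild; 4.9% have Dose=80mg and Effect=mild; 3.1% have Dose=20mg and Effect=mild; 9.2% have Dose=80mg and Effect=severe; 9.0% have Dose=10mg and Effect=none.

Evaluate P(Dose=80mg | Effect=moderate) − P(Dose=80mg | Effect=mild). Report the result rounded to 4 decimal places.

P(Effect=moderate) = 0.016 + 0.055 + 0.039 + 0.088 = 0.198; P(Dose=80mg | Effect=moderate) = 0.088/0.198 = 0.44444.
P(Effect=mild) = 0.035 + 0.031 + 0.030 + 0.049 = 0.145; P(Dose=80mg | Effect=mild) = 0.049/0.145 = 0.33793.
Difference = 0.1065.

0.1065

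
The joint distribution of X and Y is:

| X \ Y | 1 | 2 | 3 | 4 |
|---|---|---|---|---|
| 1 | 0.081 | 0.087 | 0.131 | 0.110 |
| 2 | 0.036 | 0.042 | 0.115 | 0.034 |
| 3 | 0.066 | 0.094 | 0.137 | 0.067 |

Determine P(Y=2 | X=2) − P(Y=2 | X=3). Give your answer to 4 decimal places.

P(X=2) = 0.036 + 0.042 + 0.115 + 0.034 = 0.227; P(Y=2 | X=2) = 0.042/0.227 = 0.18502.
P(X=3) = 0.066 + 0.094 + 0.137 + 0.067 = 0.364; P(Y=2 | X=3) = 0.094/0.364 = 0.25824.
Difference = -0.0732.

-0.0732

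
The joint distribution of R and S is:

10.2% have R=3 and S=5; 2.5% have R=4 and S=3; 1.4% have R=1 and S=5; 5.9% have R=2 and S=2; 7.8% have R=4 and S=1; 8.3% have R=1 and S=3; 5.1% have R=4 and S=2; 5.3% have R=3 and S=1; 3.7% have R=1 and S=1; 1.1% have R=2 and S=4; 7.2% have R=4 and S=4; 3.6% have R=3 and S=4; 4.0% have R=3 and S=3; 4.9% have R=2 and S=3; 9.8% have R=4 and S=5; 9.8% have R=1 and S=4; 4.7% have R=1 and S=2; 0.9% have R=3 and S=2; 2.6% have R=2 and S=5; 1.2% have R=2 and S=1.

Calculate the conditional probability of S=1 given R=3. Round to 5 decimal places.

P(R=3) = 0.053 + 0.009 + 0.040 + 0.036 + 0.102 = 0.240.
P(S=1 | R=3) = 0.053/0.240 = 0.22083.

0.22083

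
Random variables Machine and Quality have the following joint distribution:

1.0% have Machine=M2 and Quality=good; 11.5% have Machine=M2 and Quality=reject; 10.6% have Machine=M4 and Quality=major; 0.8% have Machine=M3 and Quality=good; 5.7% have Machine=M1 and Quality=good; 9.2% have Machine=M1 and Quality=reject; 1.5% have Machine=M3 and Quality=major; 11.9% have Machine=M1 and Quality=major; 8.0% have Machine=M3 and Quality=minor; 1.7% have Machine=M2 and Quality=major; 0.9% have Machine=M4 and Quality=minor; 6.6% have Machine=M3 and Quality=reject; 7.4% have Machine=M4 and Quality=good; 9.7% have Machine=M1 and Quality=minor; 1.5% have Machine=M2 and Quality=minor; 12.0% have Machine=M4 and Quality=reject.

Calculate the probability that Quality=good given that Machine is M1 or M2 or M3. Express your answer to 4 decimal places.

P(Machine=M1) = 0.057 + 0.097 + 0.119 + 0.092 = 0.365.
P(Machine=M2) = 0.010 + 0.015 + 0.017 + 0.115 = 0.157.
P(Machine=M3) = 0.008 + 0.080 + 0.015 + 0.066 = 0.169.
P(Machine ∈ {M1, M2, M3}) = 0.365 + 0.157 + 0.169 = 0.691; P(Quality=good, Machine ∈ {M1, M2, M3}) = 0.057 + 0.010 + 0.008 = 0.075.
P(Quality=good | Machine ∈ {M1, M2, M3}) = 0.075/0.691 = 0.1085.

0.1085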